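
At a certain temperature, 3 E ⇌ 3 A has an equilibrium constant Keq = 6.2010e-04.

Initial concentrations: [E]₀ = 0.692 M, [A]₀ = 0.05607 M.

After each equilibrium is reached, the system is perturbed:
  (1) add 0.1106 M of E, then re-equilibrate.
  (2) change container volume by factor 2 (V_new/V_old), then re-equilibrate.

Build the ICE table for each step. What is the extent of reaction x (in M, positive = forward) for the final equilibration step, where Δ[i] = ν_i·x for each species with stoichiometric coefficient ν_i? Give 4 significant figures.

x = 0 M

Q₀ = 5.3195e-04 vs Keq = 6.2010e-04 ⇒ Q<K, forward
Step 1:
                   E          A
  Initial      0.692    0.05607
  Change   -0.002709   0.002709
  Equil       0.6893    0.05878
  solve Keq expr → x = 9.0304e-04; check Q = 6.2010e-04
Then add 0.1106 M of E.
Step 2:
                   E          A
  Initial     0.7999    0.05878
  Change    -0.00869    0.00869
  Equil       0.7912    0.06747
  solve Keq expr → x = 0.002897; check Q = 6.2010e-04
Then change container volume by factor 2 (V_new/V_old).
Step 3:
                   E          A
  Initial     0.3956    0.03373
  Change           0          0
  Equil       0.3956    0.03373
  solve Keq expr → x = 0; check Q = 6.2010e-04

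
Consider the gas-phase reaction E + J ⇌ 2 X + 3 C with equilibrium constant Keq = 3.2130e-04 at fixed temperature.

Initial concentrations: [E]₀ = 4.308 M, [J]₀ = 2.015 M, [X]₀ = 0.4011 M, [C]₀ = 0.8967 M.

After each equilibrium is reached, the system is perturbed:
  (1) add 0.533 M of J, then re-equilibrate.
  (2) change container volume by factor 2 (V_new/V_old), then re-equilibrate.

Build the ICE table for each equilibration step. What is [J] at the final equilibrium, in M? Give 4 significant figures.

[J]_eq = 1.304 M

Q₀ = 0.01336 vs Keq = 3.2130e-04 ⇒ Q>K, reverse
Step 1:
                    E           J           X           C
  Initial       4.308       2.015      0.4011      0.8967
  Change       0.1264      0.1264     -0.2528     -0.3791
  Equil         4.434       2.141      0.1483      0.5176
  solve Keq expr → x = -0.1264; check Q = 3.2130e-04
Then add 0.533 M of J.
Step 2:
                    E           J           X           C
  Initial       4.434       2.674      0.1483      0.5176
  Change    -0.005072   -0.005072     0.01014     0.01522
  Equil         4.429       2.669      0.1585      0.5328
  solve Keq expr → x = 0.005072; check Q = 3.2130e-04
Then change container volume by factor 2 (V_new/V_old).
Step 3:
                    E           J           X           C
  Initial       2.215       1.335     0.07924      0.2664
  Change     -0.03077    -0.03077     0.06155     0.09232
  Equil         2.184       1.304      0.1408      0.3587
  solve Keq expr → x = 0.03077; check Q = 3.2130e-04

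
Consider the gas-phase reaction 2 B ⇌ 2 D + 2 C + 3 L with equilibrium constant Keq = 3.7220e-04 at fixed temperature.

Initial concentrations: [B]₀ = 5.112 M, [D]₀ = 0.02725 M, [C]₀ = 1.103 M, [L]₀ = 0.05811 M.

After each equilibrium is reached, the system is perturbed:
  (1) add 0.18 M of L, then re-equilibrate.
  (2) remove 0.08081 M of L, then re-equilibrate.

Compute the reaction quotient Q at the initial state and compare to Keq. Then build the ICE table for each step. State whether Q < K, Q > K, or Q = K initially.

Q₀ = 6.7835e-09; Q < K (proceeds forward)

Q₀ = 6.7835e-09 vs Keq = 3.7220e-04 ⇒ Q<K, forward
Step 1:
                   B          D          C          L
  I            5.112    0.02725      1.103    0.05811
  C          -0.2369     0.2369     0.2369     0.3553
  E            4.875     0.2641       1.34     0.4134
  solve Keq expr → x = 0.1184; check Q = 3.7220e-04
Then add 0.18 M of L.
Step 2:
                   B          D          C          L
  I            4.875     0.2641       1.34     0.5934
  C          0.05803   -0.05803   -0.05803   -0.08705
  E            4.933     0.2061      1.282     0.5063
  solve Keq expr → x = -0.02902; check Q = 3.7220e-04
Then remove 0.08081 M of L.
Step 3:
                   B          D          C          L
  I            4.933     0.2061      1.282     0.4255
  C         -0.02453    0.02453    0.02453     0.0368
  E            4.909     0.2306      1.306     0.4623
  solve Keq expr → x = 0.01227; check Q = 3.7220e-04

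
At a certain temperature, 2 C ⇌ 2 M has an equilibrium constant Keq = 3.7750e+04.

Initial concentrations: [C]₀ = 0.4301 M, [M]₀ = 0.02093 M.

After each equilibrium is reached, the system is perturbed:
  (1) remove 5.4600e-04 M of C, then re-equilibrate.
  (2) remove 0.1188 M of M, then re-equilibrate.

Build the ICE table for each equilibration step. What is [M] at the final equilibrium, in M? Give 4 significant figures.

Q₀ = 0.002368 vs Keq = 3.7750e+04 ⇒ Q<K, forward
Step 1:
                    C           M
  Initial      0.4301     0.02093
  Change      -0.4278      0.4278
  Equil      0.002309      0.4487
  solve Keq expr → x = 0.2139; check Q = 3.7750e+04
Then remove 5.4600e-04 M of C.
Step 2:
                    C           M
  Initial    0.001763      0.4487
  Change   5.4320e-04 -5.4320e-04
  Equil      0.002307      0.4482
  solve Keq expr → x = -2.7160e-04; check Q = 3.7750e+04
Then remove 0.1188 M of M.
Step 3:
                    C           M
  Initial    0.002307      0.3294
  Change  -6.0831e-04  6.0831e-04
  Equil      0.001698        0.33
  solve Keq expr → x = 3.0416e-04; check Q = 3.7750e+04

[M]_eq = 0.33 M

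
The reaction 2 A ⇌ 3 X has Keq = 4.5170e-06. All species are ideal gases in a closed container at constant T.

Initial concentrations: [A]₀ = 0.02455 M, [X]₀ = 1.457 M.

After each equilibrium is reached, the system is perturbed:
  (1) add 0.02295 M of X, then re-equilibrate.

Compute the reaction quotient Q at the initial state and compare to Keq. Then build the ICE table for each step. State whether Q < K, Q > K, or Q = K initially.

Q₀ = 5132; Q > K (proceeds reverse)

Q₀ = 5132 vs Keq = 4.5170e-06 ⇒ Q>K, reverse
Step 1:
                  A         X
  I         0.02455     1.457
  C          0.9604    -1.441
  E           0.985   0.01636
  solve Keq expr → x = -0.4802; check Q = 4.5170e-06
Then add 0.02295 M of X.
Step 2:
                  A         X
  I           0.985   0.03931
  C         0.01519  -0.02278
  E               1   0.01653
  solve Keq expr → x = -0.007594; check Q = 4.5170e-06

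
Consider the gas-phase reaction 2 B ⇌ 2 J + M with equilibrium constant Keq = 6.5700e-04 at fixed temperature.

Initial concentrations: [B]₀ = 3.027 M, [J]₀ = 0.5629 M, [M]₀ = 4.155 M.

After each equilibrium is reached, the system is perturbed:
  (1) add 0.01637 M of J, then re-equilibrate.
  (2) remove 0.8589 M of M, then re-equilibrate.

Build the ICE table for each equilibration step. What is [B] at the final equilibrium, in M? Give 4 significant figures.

Q₀ = 0.1437 vs Keq = 6.5700e-04 ⇒ Q>K, reverse
Step 1:
                   B          J          M
  init         3.027     0.5629      4.155
  Δ           0.5169    -0.5169    -0.2584
  eq           3.544    0.04602      3.897
  solve Keq expr → x = -0.2584; check Q = 6.5700e-04
Then add 0.01637 M of J.
Step 2:
                   B          J          M
  init         3.544    0.06239      3.897
  Δ          0.01611   -0.01611  -0.008056
  eq            3.56    0.04627      3.889
  solve Keq expr → x = -0.008056; check Q = 6.5700e-04
Then remove 0.8589 M of M.
Step 3:
                   B          J          M
  init          3.56    0.04627       3.03
  Δ        -0.006036   0.006036   0.003018
  eq           3.554    0.05231      3.033
  solve Keq expr → x = 0.003018; check Q = 6.5700e-04

[B]_eq = 3.554 M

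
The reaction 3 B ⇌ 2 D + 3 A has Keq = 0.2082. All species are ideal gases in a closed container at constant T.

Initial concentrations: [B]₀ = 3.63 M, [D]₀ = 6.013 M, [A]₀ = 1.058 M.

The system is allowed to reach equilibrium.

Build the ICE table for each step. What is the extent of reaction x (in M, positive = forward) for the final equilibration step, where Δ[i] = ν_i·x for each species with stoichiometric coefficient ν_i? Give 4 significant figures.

Q₀ = 0.8952 vs Keq = 0.2082 ⇒ Q>K, reverse
Step 1:
                    B           D           A
  Initial        3.63       6.013       1.058
  Change       0.3303     -0.2202     -0.3303
  Equil          3.96       5.793      0.7277
  solve Keq expr → x = -0.1101; check Q = 0.2082

x = -0.1101 M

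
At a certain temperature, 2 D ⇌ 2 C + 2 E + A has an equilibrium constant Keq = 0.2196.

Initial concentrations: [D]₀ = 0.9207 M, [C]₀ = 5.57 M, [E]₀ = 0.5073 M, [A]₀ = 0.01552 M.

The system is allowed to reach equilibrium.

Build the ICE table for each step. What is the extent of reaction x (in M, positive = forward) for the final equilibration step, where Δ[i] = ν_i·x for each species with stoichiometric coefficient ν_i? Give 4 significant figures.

Q₀ = 0.1462 vs Keq = 0.2196 ⇒ Q<K, forward
Step 1:
                    D           C           E           A
  I            0.9207        5.57      0.5073     0.01552
  C          -0.01209     0.01209     0.01209    0.006047
  E            0.9086       5.582      0.5194     0.02157
  solve Keq expr → x = 0.006047; check Q = 0.2196

x = 0.006047 M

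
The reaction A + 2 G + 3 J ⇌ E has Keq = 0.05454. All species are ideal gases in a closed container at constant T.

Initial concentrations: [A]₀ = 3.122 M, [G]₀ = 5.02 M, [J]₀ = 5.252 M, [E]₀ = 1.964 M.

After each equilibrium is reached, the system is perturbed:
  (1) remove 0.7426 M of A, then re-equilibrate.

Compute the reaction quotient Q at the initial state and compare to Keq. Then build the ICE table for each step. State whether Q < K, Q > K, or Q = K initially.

Q₀ = 1.7232e-04 vs Keq = 0.05454 ⇒ Q<K, forward
Step 1:
                    A           G           J           E
  I             3.122        5.02       5.252       1.964
  C            -1.203      -2.406       -3.61       1.203
  E             1.919       2.614       1.642       3.167
  solve Keq expr → x = 1.203; check Q = 0.05454
Then remove 0.7426 M of A.
Step 2:
                    A           G           J           E
  I             1.176       2.614       1.642       3.167
  C            0.0625       0.125      0.1875     -0.0625
  E             1.239       2.739        1.83       3.105
  solve Keq expr → x = -0.0625; check Q = 0.05454

Q₀ = 1.7232e-04; Q < K (proceeds forward)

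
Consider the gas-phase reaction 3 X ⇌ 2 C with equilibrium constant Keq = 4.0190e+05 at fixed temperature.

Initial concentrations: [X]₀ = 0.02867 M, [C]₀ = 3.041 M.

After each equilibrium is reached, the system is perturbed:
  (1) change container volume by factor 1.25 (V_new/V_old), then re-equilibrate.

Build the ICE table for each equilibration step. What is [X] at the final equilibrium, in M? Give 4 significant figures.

[X]_eq = 0.0245 M

Q₀ = 3.9242e+05 vs Keq = 4.0190e+05 ⇒ Q<K, forward
Step 1:
                  X         C
  I         0.02867     3.041
  C       -2.2631e-04 1.5087e-04
  E         0.02844     3.041
  solve Keq expr → x = 7.5436e-05; check Q = 4.0190e+05
Then change container volume by factor 1.25 (V_new/V_old).
Step 2:
                  X         C
  I         0.02275     2.433
  C        0.001749 -0.001166
  E          0.0245     2.432
  solve Keq expr → x = -5.8308e-04; check Q = 4.0190e+05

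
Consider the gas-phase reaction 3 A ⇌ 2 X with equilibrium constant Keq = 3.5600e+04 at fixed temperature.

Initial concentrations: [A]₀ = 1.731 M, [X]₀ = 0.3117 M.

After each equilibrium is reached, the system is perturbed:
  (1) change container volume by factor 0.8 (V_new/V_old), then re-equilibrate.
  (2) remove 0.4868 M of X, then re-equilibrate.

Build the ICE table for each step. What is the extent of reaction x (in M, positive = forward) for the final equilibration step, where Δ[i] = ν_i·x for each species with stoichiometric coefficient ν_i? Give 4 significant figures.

Q₀ = 0.01873 vs Keq = 3.5600e+04 ⇒ Q<K, forward
Step 1:
                    A           X
  Initial       1.731      0.3117
  Change       -1.692       1.128
  Equil       0.03876        1.44
  solve Keq expr → x = 0.5641; check Q = 3.5600e+04
Then change container volume by factor 0.8 (V_new/V_old).
Step 2:
                    A           X
  Initial     0.04845         1.8
  Change    -0.003435     0.00229
  Equil       0.04502       1.802
  solve Keq expr → x = 0.001145; check Q = 3.5600e+04
Then remove 0.4868 M of X.
Step 3:
                    A           X
  Initial     0.04502       1.315
  Change     -0.00842    0.005614
  Equil        0.0366       1.321
  solve Keq expr → x = 0.002807; check Q = 3.5600e+04

x = 0.002807 M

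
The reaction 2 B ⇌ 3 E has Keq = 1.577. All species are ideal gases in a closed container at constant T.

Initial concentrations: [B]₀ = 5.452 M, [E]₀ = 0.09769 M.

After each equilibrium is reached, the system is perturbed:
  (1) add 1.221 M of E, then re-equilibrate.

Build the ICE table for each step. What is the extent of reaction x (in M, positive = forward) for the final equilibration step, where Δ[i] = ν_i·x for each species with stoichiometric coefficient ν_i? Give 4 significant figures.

Q₀ = 3.1365e-05 vs Keq = 1.577 ⇒ Q<K, forward
Step 1:
                  B         E
  I           5.452   0.09769
  C          -1.781     2.672
  E           3.671      2.77
  solve Keq expr → x = 0.8907; check Q = 1.577
Then add 1.221 M of E.
Step 2:
                  B         E
  I           3.671     3.991
  C          0.6136   -0.9204
  E           4.284      3.07
  solve Keq expr → x = -0.3068; check Q = 1.577

x = -0.3068 M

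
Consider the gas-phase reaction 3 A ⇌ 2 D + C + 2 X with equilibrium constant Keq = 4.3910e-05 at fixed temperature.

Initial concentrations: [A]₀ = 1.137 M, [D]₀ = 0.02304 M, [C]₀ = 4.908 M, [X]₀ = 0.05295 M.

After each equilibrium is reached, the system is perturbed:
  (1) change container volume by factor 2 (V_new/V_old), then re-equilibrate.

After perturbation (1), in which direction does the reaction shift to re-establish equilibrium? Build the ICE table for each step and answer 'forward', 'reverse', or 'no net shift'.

Direction: forward

Q₀ = 4.9696e-06 vs Keq = 4.3910e-05 ⇒ Q<K, forward
Step 1:
                  A         D         C         X
  init        1.137   0.02304     4.908   0.05295
  Δ        -0.03406    0.0227   0.01135    0.0227
  eq          1.103   0.04574     4.919   0.07565
  solve Keq expr → x = 0.01135; check Q = 4.3910e-05
Then change container volume by factor 2 (V_new/V_old).
Step 2:
                  A         D         C         X
  init       0.5515   0.02287      2.46   0.03783
  Δ        -0.01646   0.01097  0.005486   0.01097
  eq          0.535   0.03384     2.465    0.0488
  solve Keq expr → x = 0.005486; check Q = 4.3910e-05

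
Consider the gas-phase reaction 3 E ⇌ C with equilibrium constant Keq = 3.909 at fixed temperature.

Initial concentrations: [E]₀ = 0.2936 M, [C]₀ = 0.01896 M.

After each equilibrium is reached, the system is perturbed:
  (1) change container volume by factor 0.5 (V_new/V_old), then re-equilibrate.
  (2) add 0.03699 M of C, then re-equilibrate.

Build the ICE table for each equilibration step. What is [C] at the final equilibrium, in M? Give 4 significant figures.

[C]_eq = 0.1566 M

Q₀ = 0.7492 vs Keq = 3.909 ⇒ Q<K, forward
Step 1:
                    E           C
  I            0.2936     0.01896
  C          -0.07154     0.02385
  E            0.2221     0.04281
  solve Keq expr → x = 0.02385; check Q = 3.909
Then change container volume by factor 0.5 (V_new/V_old).
Step 2:
                    E           C
  I            0.4441     0.08561
  C           -0.1248     0.04162
  E            0.3193      0.1272
  solve Keq expr → x = 0.04162; check Q = 3.909
Then add 0.03699 M of C.
Step 3:
                    E           C
  I            0.3193      0.1642
  C           0.02288   -0.007628
  E            0.3422      0.1566
  solve Keq expr → x = -0.007628; check Q = 3.909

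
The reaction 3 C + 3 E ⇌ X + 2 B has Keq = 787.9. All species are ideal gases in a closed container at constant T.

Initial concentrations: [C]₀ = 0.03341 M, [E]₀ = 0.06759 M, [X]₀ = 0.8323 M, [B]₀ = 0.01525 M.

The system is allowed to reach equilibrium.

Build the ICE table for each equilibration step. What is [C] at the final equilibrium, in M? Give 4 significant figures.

[C]_eq = 0.04595 M

Q₀ = 1.6809e+04 vs Keq = 787.9 ⇒ Q>K, reverse
Step 1:
                   C          E          X          B
  Initial    0.03341    0.06759     0.8323    0.01525
  Change     0.01254    0.01254   -0.00418  -0.008359
  Equil      0.04595    0.08013     0.8281   0.006891
  solve Keq expr → x = -0.00418; check Q = 787.9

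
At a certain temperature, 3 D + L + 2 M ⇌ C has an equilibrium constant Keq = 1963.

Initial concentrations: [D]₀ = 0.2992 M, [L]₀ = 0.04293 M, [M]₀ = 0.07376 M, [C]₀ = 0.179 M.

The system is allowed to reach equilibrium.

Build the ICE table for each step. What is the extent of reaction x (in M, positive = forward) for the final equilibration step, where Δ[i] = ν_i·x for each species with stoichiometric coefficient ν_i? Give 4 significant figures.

x = -0.02982 M

Q₀ = 2.8613e+04 vs Keq = 1963 ⇒ Q>K, reverse
Step 1:
                    D           L           M           C
  init         0.2992     0.04293     0.07376       0.179
  Δ           0.08945     0.02982     0.05964    -0.02982
  eq           0.3887     0.07275      0.1334      0.1492
  solve Keq expr → x = -0.02982; check Q = 1963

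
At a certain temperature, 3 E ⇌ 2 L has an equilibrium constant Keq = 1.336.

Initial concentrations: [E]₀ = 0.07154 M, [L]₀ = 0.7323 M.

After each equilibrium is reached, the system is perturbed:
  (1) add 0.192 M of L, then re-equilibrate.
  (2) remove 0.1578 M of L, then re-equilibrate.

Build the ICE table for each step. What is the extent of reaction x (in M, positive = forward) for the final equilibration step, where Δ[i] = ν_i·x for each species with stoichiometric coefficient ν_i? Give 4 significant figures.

x = 0.02651 M

Q₀ = 1465 vs Keq = 1.336 ⇒ Q>K, reverse
Step 1:
                  E         L
  init      0.07154    0.7323
  Δ          0.4484   -0.2989
  eq           0.52    0.4334
  solve Keq expr → x = -0.1495; check Q = 1.336
Then add 0.192 M of L.
Step 2:
                  E         L
  init         0.52    0.6254
  Δ         0.09728  -0.06486
  eq         0.6172    0.5605
  solve Keq expr → x = -0.03243; check Q = 1.336
Then remove 0.1578 M of L.
Step 3:
                  E         L
  init       0.6172    0.4027
  Δ        -0.07954   0.05303
  eq         0.5377    0.4557
  solve Keq expr → x = 0.02651; check Q = 1.336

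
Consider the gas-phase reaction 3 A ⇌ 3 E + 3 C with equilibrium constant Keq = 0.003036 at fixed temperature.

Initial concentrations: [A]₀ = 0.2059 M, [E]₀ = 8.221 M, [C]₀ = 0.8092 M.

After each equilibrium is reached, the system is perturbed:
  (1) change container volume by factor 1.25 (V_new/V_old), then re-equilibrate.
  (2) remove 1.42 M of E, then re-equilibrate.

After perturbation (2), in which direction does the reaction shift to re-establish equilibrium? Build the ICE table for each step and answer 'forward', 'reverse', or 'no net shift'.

Direction: forward

Q₀ = 3.3727e+04 vs Keq = 0.003036 ⇒ Q>K, reverse
Step 1:
                    A           E           C
  I            0.2059       8.221      0.8092
  C            0.7898     -0.7898     -0.7898
  E            0.9957       7.431      0.0194
  solve Keq expr → x = -0.2633; check Q = 0.003036
Then change container volume by factor 1.25 (V_new/V_old).
Step 2:
                    A           E           C
  I            0.7966       5.945     0.01552
  C         -0.003776    0.003776    0.003776
  E            0.7928       5.949      0.0193
  solve Keq expr → x = 0.001259; check Q = 0.003036
Then remove 1.42 M of E.
Step 3:
                    A           E           C
  I            0.7928       4.529      0.0193
  C         -0.005832    0.005832    0.005832
  E             0.787       4.535     0.02513
  solve Keq expr → x = 0.001944; check Q = 0.003036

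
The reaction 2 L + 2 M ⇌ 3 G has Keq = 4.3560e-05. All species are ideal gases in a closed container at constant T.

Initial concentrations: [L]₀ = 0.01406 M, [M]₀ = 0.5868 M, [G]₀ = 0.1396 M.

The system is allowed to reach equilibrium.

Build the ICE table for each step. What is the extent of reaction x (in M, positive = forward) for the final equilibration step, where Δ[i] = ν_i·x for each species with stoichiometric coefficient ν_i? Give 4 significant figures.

x = -0.04455 M

Q₀ = 39.97 vs Keq = 4.3560e-05 ⇒ Q>K, reverse
Step 1:
                    L           M           G
  I           0.01406      0.5868      0.1396
  C           0.08909     0.08909     -0.1336
  E            0.1032      0.6759     0.00596
  solve Keq expr → x = -0.04455; check Q = 4.3560e-05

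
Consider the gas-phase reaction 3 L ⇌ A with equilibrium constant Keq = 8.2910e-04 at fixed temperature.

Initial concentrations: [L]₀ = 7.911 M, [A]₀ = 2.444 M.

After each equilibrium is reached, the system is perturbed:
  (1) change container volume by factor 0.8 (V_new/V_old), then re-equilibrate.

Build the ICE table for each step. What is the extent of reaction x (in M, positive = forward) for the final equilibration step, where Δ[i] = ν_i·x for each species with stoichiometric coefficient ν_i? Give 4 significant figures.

x = 0.3641 M

Q₀ = 0.004936 vs Keq = 8.2910e-04 ⇒ Q>K, reverse
Step 1:
                  L         A
  Initial     7.911     2.444
  Change      3.569     -1.19
  Equil       11.48     1.254
  solve Keq expr → x = -1.19; check Q = 8.2910e-04
Then change container volume by factor 0.8 (V_new/V_old).
Step 2:
                  L         A
  Initial     14.35     1.568
  Change     -1.092    0.3641
  Equil       13.26     1.932
  solve Keq expr → x = 0.3641; check Q = 8.2910e-04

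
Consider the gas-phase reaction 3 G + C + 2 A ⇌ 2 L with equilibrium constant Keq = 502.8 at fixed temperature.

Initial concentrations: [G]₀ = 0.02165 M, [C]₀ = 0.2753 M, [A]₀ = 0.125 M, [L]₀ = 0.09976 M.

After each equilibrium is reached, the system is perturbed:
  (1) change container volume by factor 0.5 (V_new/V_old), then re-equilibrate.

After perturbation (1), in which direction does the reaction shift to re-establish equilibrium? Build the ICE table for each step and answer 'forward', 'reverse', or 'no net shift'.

Direction: forward

Q₀ = 2.2799e+05 vs Keq = 502.8 ⇒ Q>K, reverse
Step 1:
                   G          C          A          L
  Initial    0.02165     0.2753      0.125    0.09976
  Change     0.06717    0.02239    0.04478   -0.04478
  Equil      0.08882     0.2977     0.1698    0.05498
  solve Keq expr → x = -0.02239; check Q = 502.8
Then change container volume by factor 0.5 (V_new/V_old).
Step 2:
                   G          C          A          L
  Initial     0.1776     0.5954     0.3396       0.11
  Change    -0.07537   -0.02512   -0.05025    0.05025
  Equil       0.1023     0.5703     0.2893     0.1602
  solve Keq expr → x = 0.02512; check Q = 502.8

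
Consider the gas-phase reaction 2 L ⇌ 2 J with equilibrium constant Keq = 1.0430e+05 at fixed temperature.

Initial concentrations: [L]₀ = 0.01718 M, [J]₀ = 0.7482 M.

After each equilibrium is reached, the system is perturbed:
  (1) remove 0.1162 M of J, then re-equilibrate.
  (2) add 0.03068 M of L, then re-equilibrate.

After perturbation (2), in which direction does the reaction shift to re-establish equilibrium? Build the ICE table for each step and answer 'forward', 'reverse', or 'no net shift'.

Direction: forward

Q₀ = 1897 vs Keq = 1.0430e+05 ⇒ Q<K, forward
Step 1:
                  L         J
  I         0.01718    0.7482
  C        -0.01482   0.01482
  E        0.002363     0.763
  solve Keq expr → x = 0.007409; check Q = 1.0430e+05
Then remove 0.1162 M of J.
Step 2:
                  L         J
  I        0.002363    0.6468
  C       -3.5869e-04 3.5869e-04
  E        0.002004    0.6472
  solve Keq expr → x = 1.7935e-04; check Q = 1.0430e+05
Then add 0.03068 M of L.
Step 3:
                  L         J
  I         0.03268    0.6472
  C        -0.03059   0.03059
  E        0.002099    0.6778
  solve Keq expr → x = 0.01529; check Q = 1.0430e+05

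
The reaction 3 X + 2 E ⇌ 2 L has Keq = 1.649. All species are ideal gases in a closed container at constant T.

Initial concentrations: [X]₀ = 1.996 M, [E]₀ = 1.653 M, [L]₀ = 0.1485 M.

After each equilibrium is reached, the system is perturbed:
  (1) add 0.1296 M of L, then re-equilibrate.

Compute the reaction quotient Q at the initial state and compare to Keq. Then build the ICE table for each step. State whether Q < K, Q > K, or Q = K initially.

Q₀ = 0.001015 vs Keq = 1.649 ⇒ Q<K, forward
Step 1:
                  X         E         L
  Initial     1.996     1.653    0.1485
  Change      -1.14   -0.7599    0.7599
  Equil      0.8561    0.8931    0.9084
  solve Keq expr → x = 0.38; check Q = 1.649
Then add 0.1296 M of L.
Step 2:
                  X         E         L
  Initial    0.8561    0.8931     1.038
  Change    0.04308   0.02872  -0.02872
  Equil      0.8992    0.9218     1.009
  solve Keq expr → x = -0.01436; check Q = 1.649

Q₀ = 0.001015; Q < K (proceeds forward)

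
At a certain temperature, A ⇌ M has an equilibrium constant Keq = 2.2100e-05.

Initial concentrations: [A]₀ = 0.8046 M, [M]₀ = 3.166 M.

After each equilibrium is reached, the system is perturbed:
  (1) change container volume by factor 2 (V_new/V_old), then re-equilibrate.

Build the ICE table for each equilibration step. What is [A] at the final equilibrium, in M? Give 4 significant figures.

[A]_eq = 1.985 M

Q₀ = 3.935 vs Keq = 2.2100e-05 ⇒ Q>K, reverse
Step 1:
                  A         M
  Initial    0.8046     3.166
  Change      3.166    -3.166
  Equil       3.971 8.7748e-05
  solve Keq expr → x = -3.166; check Q = 2.2100e-05
Then change container volume by factor 2 (V_new/V_old).
Step 2:
                  A         M
  Initial     1.985 4.3874e-05
  Change          0         0
  Equil       1.985 4.3874e-05
  solve Keq expr → x = 0; check Q = 2.2100e-05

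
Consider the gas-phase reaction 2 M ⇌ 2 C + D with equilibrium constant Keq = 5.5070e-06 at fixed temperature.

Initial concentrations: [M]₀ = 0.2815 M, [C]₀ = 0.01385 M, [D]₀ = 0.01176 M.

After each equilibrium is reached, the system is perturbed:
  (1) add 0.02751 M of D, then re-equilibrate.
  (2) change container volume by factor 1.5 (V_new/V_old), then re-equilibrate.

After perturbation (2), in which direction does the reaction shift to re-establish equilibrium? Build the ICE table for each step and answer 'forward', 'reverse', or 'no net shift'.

Direction: forward

Q₀ = 2.8468e-05 vs Keq = 5.5070e-06 ⇒ Q>K, reverse
Step 1:
                    M           C           D
  Initial      0.2815     0.01385     0.01176
  Change     0.006519   -0.006519    -0.00326
  Equil         0.288    0.007331      0.0085
  solve Keq expr → x = -0.00326; check Q = 5.5070e-06
Then add 0.02751 M of D.
Step 2:
                    M           C           D
  Initial       0.288    0.007331     0.03601
  Change      0.00363    -0.00363   -0.001815
  Equil        0.2916    0.003701      0.0342
  solve Keq expr → x = -0.001815; check Q = 5.5070e-06
Then change container volume by factor 1.5 (V_new/V_old).
Step 3:
                    M           C           D
  Initial      0.1944    0.002467      0.0228
  Change  -5.2898e-04  5.2898e-04  2.6449e-04
  Equil        0.1939    0.002996     0.02306
  solve Keq expr → x = 2.6449e-04; check Q = 5.5070e-06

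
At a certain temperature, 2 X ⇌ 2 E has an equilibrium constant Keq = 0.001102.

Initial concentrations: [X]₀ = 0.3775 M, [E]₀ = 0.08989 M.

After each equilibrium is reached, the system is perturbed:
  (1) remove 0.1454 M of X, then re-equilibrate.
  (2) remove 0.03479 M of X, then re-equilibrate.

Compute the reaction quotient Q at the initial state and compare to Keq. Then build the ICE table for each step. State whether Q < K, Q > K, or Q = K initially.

Q₀ = 0.0567; Q > K (proceeds reverse)

Q₀ = 0.0567 vs Keq = 0.001102 ⇒ Q>K, reverse
Step 1:
                    X           E
  Initial      0.3775     0.08989
  Change      0.07487    -0.07487
  Equil        0.4524     0.01502
  solve Keq expr → x = -0.03744; check Q = 0.001102
Then remove 0.1454 M of X.
Step 2:
                    X           E
  Initial       0.307     0.01502
  Change     0.004672   -0.004672
  Equil        0.3116     0.01035
  solve Keq expr → x = -0.002336; check Q = 0.001102
Then remove 0.03479 M of X.
Step 3:
                    X           E
  Initial      0.2769     0.01035
  Change     0.001118   -0.001118
  Equil         0.278    0.009228
  solve Keq expr → x = -5.5890e-04; check Q = 0.001102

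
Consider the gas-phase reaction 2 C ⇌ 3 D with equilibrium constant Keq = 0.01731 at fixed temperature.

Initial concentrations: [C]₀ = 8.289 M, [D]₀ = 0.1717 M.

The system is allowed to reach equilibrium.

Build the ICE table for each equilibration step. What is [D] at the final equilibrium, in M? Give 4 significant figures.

Q₀ = 7.3673e-05 vs Keq = 0.01731 ⇒ Q<K, forward
Step 1:
                   C          D
  init         8.289     0.1717
  Δ          -0.5597     0.8396
  eq           7.729      1.011
  solve Keq expr → x = 0.2799; check Q = 0.01731

[D]_eq = 1.011 M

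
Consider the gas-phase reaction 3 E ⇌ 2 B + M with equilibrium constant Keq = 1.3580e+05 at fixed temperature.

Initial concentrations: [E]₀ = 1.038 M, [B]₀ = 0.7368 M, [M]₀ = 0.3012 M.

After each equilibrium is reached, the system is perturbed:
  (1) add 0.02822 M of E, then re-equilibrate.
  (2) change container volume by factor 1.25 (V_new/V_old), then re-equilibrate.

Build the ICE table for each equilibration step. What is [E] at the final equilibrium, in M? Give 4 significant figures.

[E]_eq = 0.01713 M

Q₀ = 0.1462 vs Keq = 1.3580e+05 ⇒ Q<K, forward
Step 1:
                  E         B         M
  I           1.038    0.7368    0.3012
  C          -1.017    0.6779     0.339
  E         0.02113     1.415    0.6402
  solve Keq expr → x = 0.339; check Q = 1.3580e+05
Then add 0.02822 M of E.
Step 2:
                  E         B         M
  I         0.04935     1.415    0.6402
  C        -0.02793   0.01862  0.009311
  E         0.02142     1.433    0.6495
  solve Keq expr → x = 0.009311; check Q = 1.3580e+05
Then change container volume by factor 1.25 (V_new/V_old).
Step 3:
                  E         B         M
  I         0.01713     1.147    0.5196
  C               0         0         0
  E         0.01713     1.147    0.5196
  solve Keq expr → x = 0; check Q = 1.3580e+05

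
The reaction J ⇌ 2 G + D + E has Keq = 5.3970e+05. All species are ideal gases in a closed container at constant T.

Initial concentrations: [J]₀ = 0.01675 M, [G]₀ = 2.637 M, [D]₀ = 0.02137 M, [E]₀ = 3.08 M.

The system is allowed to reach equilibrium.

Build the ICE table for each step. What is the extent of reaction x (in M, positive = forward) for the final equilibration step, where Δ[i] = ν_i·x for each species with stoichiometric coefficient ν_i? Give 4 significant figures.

Q₀ = 27.33 vs Keq = 5.3970e+05 ⇒ Q<K, forward
Step 1:
                  J         G         D         E
  I         0.01675     2.637   0.02137      3.08
  C        -0.01675    0.0335   0.01675   0.01675
  E       1.5598e-06      2.67   0.03812     3.097
  solve Keq expr → x = 0.01675; check Q = 5.3970e+05

x = 0.01675 M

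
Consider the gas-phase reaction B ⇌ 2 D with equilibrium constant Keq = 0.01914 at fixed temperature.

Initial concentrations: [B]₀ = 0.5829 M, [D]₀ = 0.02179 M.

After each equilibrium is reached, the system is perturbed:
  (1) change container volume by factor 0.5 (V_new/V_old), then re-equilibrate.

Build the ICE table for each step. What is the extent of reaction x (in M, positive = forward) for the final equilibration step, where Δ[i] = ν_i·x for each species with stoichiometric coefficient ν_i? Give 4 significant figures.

Q₀ = 8.1455e-04 vs Keq = 0.01914 ⇒ Q<K, forward
Step 1:
                  B         D
  I          0.5829   0.02179
  C        -0.04007   0.08014
  E          0.5428    0.1019
  solve Keq expr → x = 0.04007; check Q = 0.01914
Then change container volume by factor 0.5 (V_new/V_old).
Step 2:
                  B         D
  I           1.086    0.2039
  C          0.0289   -0.0578
  E           1.115    0.1461
  solve Keq expr → x = -0.0289; check Q = 0.01914

x = -0.0289 M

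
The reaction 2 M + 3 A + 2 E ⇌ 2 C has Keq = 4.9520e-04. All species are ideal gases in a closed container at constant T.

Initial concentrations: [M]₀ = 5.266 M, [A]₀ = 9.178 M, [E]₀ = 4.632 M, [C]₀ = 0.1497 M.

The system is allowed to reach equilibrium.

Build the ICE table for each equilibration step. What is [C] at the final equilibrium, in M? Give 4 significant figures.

Q₀ = 4.8719e-08 vs Keq = 4.9520e-04 ⇒ Q<K, forward
Step 1:
                   M          A          E          C
  I            5.266      9.178      4.632     0.1497
  C           -2.204     -3.306     -2.204      2.204
  E            3.062      5.872      2.428      2.354
  solve Keq expr → x = 1.102; check Q = 4.9520e-04

[C]_eq = 2.354 M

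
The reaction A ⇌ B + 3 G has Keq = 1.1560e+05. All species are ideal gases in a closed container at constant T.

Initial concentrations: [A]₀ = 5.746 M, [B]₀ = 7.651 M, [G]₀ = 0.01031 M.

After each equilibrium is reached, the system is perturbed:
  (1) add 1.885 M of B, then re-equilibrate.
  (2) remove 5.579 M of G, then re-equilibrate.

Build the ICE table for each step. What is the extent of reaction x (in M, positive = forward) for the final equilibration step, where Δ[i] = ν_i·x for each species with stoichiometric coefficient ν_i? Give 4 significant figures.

x = 0.3195 M

Q₀ = 1.4592e-06 vs Keq = 1.1560e+05 ⇒ Q<K, forward
Step 1:
                  A         B         G
  I           5.746     7.651   0.01031
  C          -5.296     5.296     15.89
  E            0.45     12.95      15.9
  solve Keq expr → x = 5.296; check Q = 1.1560e+05
Then add 1.885 M of B.
Step 2:
                  A         B         G
  I            0.45     14.83      15.9
  C         0.04953  -0.04953   -0.1486
  E          0.4996     14.78     15.75
  solve Keq expr → x = -0.04953; check Q = 1.1560e+05
Then remove 5.579 M of G.
Step 3:
                  A         B         G
  I          0.4996     14.78     10.17
  C         -0.3195    0.3195    0.9585
  E          0.1801      15.1     11.13
  solve Keq expr → x = 0.3195; check Q = 1.1560e+05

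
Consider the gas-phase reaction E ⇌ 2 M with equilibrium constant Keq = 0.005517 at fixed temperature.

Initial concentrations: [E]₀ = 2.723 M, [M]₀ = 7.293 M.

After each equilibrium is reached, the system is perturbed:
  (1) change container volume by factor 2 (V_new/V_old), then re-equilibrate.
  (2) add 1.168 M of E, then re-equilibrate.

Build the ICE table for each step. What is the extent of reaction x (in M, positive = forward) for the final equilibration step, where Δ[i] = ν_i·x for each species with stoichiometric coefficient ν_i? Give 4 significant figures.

Q₀ = 19.53 vs Keq = 0.005517 ⇒ Q>K, reverse
Step 1:
                    E           M
  init          2.723       7.293
  Δ             3.553      -7.107
  eq            6.276      0.1861
  solve Keq expr → x = -3.553; check Q = 0.005517
Then change container volume by factor 2 (V_new/V_old).
Step 2:
                    E           M
  init          3.138     0.09304
  Δ          -0.01907     0.03814
  eq            3.119      0.1312
  solve Keq expr → x = 0.01907; check Q = 0.005517
Then add 1.168 M of E.
Step 3:
                    E           M
  init          4.287      0.1312
  Δ          -0.01121     0.02241
  eq            4.276      0.1536
  solve Keq expr → x = 0.01121; check Q = 0.005517

x = 0.01121 M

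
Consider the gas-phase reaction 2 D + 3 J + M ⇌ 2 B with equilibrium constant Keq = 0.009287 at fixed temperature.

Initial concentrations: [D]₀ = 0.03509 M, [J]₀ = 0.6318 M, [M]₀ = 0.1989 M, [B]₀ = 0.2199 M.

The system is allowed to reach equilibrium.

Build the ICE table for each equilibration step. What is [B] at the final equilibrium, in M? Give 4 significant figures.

Q₀ = 782.9 vs Keq = 0.009287 ⇒ Q>K, reverse
Step 1:
                  D         J         M         B
  Initial   0.03509    0.6318    0.1989    0.2199
  Change     0.2081    0.3121     0.104   -0.2081
  Equil      0.2432    0.9439    0.3029   0.01183
  solve Keq expr → x = -0.104; check Q = 0.009287

[B]_eq = 0.01183 M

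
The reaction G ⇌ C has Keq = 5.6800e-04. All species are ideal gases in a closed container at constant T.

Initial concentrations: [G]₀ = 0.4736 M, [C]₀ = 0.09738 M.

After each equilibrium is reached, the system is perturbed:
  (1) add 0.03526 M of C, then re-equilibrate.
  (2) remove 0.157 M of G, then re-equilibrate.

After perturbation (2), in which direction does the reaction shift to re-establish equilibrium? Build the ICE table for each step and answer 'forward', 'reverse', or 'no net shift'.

Direction: reverse

Q₀ = 0.2056 vs Keq = 5.6800e-04 ⇒ Q>K, reverse
Step 1:
                  G         C
  I          0.4736   0.09738
  C         0.09706  -0.09706
  E          0.5707 3.2413e-04
  solve Keq expr → x = -0.09706; check Q = 5.6800e-04
Then add 0.03526 M of C.
Step 2:
                  G         C
  I          0.5707   0.03558
  C         0.03524  -0.03524
  E          0.6059 3.4415e-04
  solve Keq expr → x = -0.03524; check Q = 5.6800e-04
Then remove 0.157 M of G.
Step 3:
                  G         C
  I          0.4489 3.4415e-04
  C       8.9125e-05 -8.9125e-05
  E           0.449 2.5502e-04
  solve Keq expr → x = -8.9125e-05; check Q = 5.6800e-04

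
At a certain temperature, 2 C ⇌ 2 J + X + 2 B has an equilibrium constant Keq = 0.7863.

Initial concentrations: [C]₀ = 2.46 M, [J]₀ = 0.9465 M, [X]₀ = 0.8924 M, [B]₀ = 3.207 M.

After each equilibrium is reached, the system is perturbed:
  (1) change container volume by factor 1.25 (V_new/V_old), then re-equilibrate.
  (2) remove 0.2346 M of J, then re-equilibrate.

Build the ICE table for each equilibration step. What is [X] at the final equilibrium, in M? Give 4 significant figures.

[X]_eq = 0.7878 M

Q₀ = 1.359 vs Keq = 0.7863 ⇒ Q>K, reverse
Step 1:
                  C         J         X         B
  I            2.46    0.9465    0.8924     3.207
  C          0.1278   -0.1278  -0.06389   -0.1278
  E           2.588    0.8187    0.8285     3.079
  solve Keq expr → x = -0.06389; check Q = 0.7863
Then change container volume by factor 1.25 (V_new/V_old).
Step 2:
                  C         J         X         B
  I            2.07     0.655    0.6628     2.463
  C         -0.1263    0.1263   0.06314    0.1263
  E           1.944    0.7812    0.7259      2.59
  solve Keq expr → x = 0.06314; check Q = 0.7863
Then remove 0.2346 M of J.
Step 3:
                  C         J         X         B
  I           1.944    0.5466    0.7259      2.59
  C         -0.1236    0.1236   0.06181    0.1236
  E            1.82    0.6703    0.7878     2.713
  solve Keq expr → x = 0.06181; check Q = 0.7863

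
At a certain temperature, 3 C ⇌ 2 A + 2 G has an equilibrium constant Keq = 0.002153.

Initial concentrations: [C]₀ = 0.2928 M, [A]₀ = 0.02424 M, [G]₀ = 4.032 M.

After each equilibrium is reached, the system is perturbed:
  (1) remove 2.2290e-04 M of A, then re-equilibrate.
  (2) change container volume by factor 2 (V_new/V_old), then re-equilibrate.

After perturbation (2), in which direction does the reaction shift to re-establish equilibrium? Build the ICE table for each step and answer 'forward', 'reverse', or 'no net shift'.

Direction: forward

Q₀ = 0.3805 vs Keq = 0.002153 ⇒ Q>K, reverse
Step 1:
                    C           A           G
  Initial      0.2928     0.02424       4.032
  Change      0.03313    -0.02209    -0.02209
  Equil        0.3259    0.002153        4.01
  solve Keq expr → x = -0.01104; check Q = 0.002153
Then remove 2.2290e-04 M of A.
Step 2:
                    C           A           G
  Initial      0.3259     0.00193        4.01
  Change  -3.2928e-04  2.1952e-04  2.1952e-04
  Equil        0.3256     0.00215        4.01
  solve Keq expr → x = 1.0976e-04; check Q = 0.002153
Then change container volume by factor 2 (V_new/V_old).
Step 3:
                    C           A           G
  Initial      0.1628    0.001075       2.005
  Change  -6.5364e-04  4.3576e-04  4.3576e-04
  Equil        0.1621    0.001511       2.006
  solve Keq expr → x = 2.1788e-04; check Q = 0.002153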